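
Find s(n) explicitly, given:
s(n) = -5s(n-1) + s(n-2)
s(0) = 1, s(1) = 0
Characteristic equation: x² + 5x - 1 = 0.
Discriminant Δ = (-5)² + 4·(1) = 29.
Roots r₁,₂ = (-5 ± √29)/2, so r₁ = - \frac{5}{2} + \frac{\sqrt{29}}{2}, r₂ = - \frac{\sqrt{29}}{2} - \frac{5}{2}.
General solution: s(n) = A·r₁^n + B·r₂^n.
From the initial conditions, A + B = 1 and r₁A + r₂B = 0.
Since r₁ - r₂ = √29: A = (0 - (1)r₂)/√29 = \frac{5 \sqrt{29}}{58} + \frac{1}{2}, and B = 1 - A = \frac{1}{2} - \frac{5 \sqrt{29}}{58}.
So s(n) = \left(\frac{5 \sqrt{29}}{58} + \frac{1}{2}\right)\left(- \frac{5}{2} + \frac{\sqrt{29}}{2}\right)^n + \left(\frac{1}{2} - \frac{5 \sqrt{29}}{58}\right)\left(- \frac{\sqrt{29}}{2} - \frac{5}{2}\right)^n.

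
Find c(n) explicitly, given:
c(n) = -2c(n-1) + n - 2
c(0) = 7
First-order linear with linear forcing.
Homogeneous solution: c_h(n) = A·(-2)^n.
Try particular c_p(n) = pn + q. Substituting:
  pn + q = -2(p(n-1) + q) + n - 2.
Matching the n-coefficient: p = -2p + 1 ⇒ p = \frac{1}{3}.
Matching constants: q = 2p - 2q - 2 ⇒ q = - \frac{4}{9}.
General: c(n) = A·(-2)^n + \frac{n}{3} - \frac{4}{9}.
Apply c(0) = 7: A - \frac{4}{9} = 7 ⇒ A = \frac{67}{9}.
So c(n) = \frac{67 \left(-2\right)^{n}}{9} + \frac{n}{3} - \frac{4}{9}.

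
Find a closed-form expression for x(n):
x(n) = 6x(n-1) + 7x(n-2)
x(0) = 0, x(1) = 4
Characteristic equation: x² - 6x - 7 = 0, which factors as (x - (7))(x - (-1)) = 0.
Roots r₁ = 7, r₂ = -1 (distinct).
General solution: x(n) = A·(7)^n + B·(-1)^n.
From x(0) = 0: A + B = 0.
From x(1) = 4: 7A - B = 4.
Solving: A = \frac{1}{2}, B = - \frac{1}{2}.
So x(n) = - \frac{\left(-1\right)^{n}}{2} + \frac{7^{n}}{2}.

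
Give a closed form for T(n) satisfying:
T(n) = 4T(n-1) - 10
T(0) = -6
First-order linear non-homogeneous.
Homogeneous solution: T_h(n) = A·(4)^n.
Try constant particular solution T_p = K: K = 4K - 10 ⇒ K = \frac{10}{3}.
General: T(n) = A·(4)^n + \frac{10}{3}.
Apply T(0) = -6: A + \frac{10}{3} = -6 ⇒ A = - \frac{28}{3}.
So T(n) = \frac{10}{3} - \frac{28 \cdot 4^{n}}{3}.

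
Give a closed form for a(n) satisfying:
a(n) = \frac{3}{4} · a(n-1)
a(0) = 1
Pure geometric recurrence with ratio \frac{3}{4}.
By induction a(n) = a(0) · (\frac{3}{4})^n = \left(\frac{3}{4}\right)^{n}.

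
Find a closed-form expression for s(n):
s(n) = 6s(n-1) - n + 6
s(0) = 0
First-order linear with linear forcing.
Homogeneous solution: s_h(n) = A·(6)^n.
Try particular s_p(n) = pn + q. Substituting:
  pn + q = 6(p(n-1) + q) - n + 6.
Matching the n-coefficient: p = 6p - 1 ⇒ p = \frac{1}{5}.
Matching constants: q = -6p + 6q + 6 ⇒ q = - \frac{24}{25}.
General: s(n) = A·(6)^n + \frac{n}{5} - \frac{24}{25}.
Apply s(0) = 0: A - \frac{24}{25} = 0 ⇒ A = \frac{24}{25}.
So s(n) = \frac{24 \cdot 6^{n}}{25} + \frac{n}{5} - \frac{24}{25}.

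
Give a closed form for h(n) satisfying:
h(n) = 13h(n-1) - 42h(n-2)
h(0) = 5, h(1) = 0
Characteristic equation: x² - 13x + 42 = 0, which factors as (x - (6))(x - (7)) = 0.
Roots r₁ = 6, r₂ = 7 (distinct).
General solution: h(n) = A·(6)^n + B·(7)^n.
From h(0) = 5: A + B = 5.
From h(1) = 0: 6A + 7B = 0.
Solving: A = 35, B = -30.
So h(n) = 35 \cdot 6^{n} - 30 \cdot 7^{n}.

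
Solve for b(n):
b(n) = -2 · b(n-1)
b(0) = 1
Pure geometric recurrence with ratio -2.
By induction b(n) = b(0) · (-2)^n = \left(-2\right)^{n}.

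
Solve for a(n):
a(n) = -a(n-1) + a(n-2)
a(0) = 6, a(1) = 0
Characteristic equation: x² + x - 1 = 0.
Discriminant Δ = (-1)² + 4·(1) = 5.
Roots r₁,₂ = (-1 ± √5)/2, so r₁ = - \frac{1}{2} + \frac{\sqrt{5}}{2}, r₂ = - \frac{\sqrt{5}}{2} - \frac{1}{2}.
General solution: a(n) = A·r₁^n + B·r₂^n.
From the initial conditions, A + B = 6 and r₁A + r₂B = 0.
Since r₁ - r₂ = √5: A = (0 - (6)r₂)/√5 = \frac{3 \sqrt{5}}{5} + 3, and B = 6 - A = 3 - \frac{3 \sqrt{5}}{5}.
So a(n) = \left(\frac{3 \sqrt{5}}{5} + 3\right)\left(- \frac{1}{2} + \frac{\sqrt{5}}{2}\right)^n + \left(3 - \frac{3 \sqrt{5}}{5}\right)\left(- \frac{\sqrt{5}}{2} - \frac{1}{2}\right)^n.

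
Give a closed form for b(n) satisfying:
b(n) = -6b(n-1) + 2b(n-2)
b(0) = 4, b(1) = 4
Characteristic equation: x² + 6x - 2 = 0.
Discriminant Δ = (-6)² + 4·(2) = 44.
Roots r₁,₂ = (-6 ± √44)/2, so r₁ = -3 + \sqrt{11}, r₂ = - \sqrt{11} - 3.
General solution: b(n) = A·r₁^n + B·r₂^n.
From the initial conditions, A + B = 4 and r₁A + r₂B = 4.
Since r₁ - r₂ = √44: A = (4 - (4)r₂)/√44 = 2 + \frac{8 \sqrt{11}}{11}, and B = 4 - A = 2 - \frac{8 \sqrt{11}}{11}.
So b(n) = \left(2 + \frac{8 \sqrt{11}}{11}\right)\left(-3 + \sqrt{11}\right)^n + \left(2 - \frac{8 \sqrt{11}}{11}\right)\left(- \sqrt{11} - 3\right)^n.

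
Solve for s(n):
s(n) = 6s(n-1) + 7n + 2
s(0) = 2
First-order linear with linear forcing.
Homogeneous solution: s_h(n) = A·(6)^n.
Try particular s_p(n) = pn + q. Substituting:
  pn + q = 6(p(n-1) + q) + 7n + 2.
Matching the n-coefficient: p = 6p + 7 ⇒ p = - \frac{7}{5}.
Matching constants: q = -6p + 6q + 2 ⇒ q = - \frac{52}{25}.
General: s(n) = A·(6)^n - \frac{7 n}{5} - \frac{52}{25}.
Apply s(0) = 2: A - \frac{52}{25} = 2 ⇒ A = \frac{102}{25}.
So s(n) = \frac{102 \cdot 6^{n}}{25} - \frac{7 n}{5} - \frac{52}{25}.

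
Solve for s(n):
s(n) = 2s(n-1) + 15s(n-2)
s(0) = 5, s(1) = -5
Characteristic equation: x² - 2x - 15 = 0, which factors as (x - (-3))(x - (5)) = 0.
Roots r₁ = -3, r₂ = 5 (distinct).
General solution: s(n) = A·(-3)^n + B·(5)^n.
From s(0) = 5: A + B = 5.
From s(1) = -5: -3A + 5B = -5.
Solving: A = \frac{15}{4}, B = \frac{5}{4}.
So s(n) = \frac{15 \left(-3\right)^{n}}{4} + \frac{5 \cdot 5^{n}}{4}.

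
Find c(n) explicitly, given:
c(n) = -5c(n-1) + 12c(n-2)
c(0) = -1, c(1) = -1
Characteristic equation: x² + 5x - 12 = 0.
Discriminant Δ = (-5)² + 4·(12) = 73.
Roots r₁,₂ = (-5 ± √73)/2, so r₁ = - \frac{5}{2} + \frac{\sqrt{73}}{2}, r₂ = - \frac{\sqrt{73}}{2} - \frac{5}{2}.
General solution: c(n) = A·r₁^n + B·r₂^n.
From the initial conditions, A + B = -1 and r₁A + r₂B = -1.
Since r₁ - r₂ = √73: A = (-1 - (-1)r₂)/√73 = - \frac{1}{2} - \frac{7 \sqrt{73}}{146}, and B = -1 - A = - \frac{1}{2} + \frac{7 \sqrt{73}}{146}.
So c(n) = \left(- \frac{1}{2} - \frac{7 \sqrt{73}}{146}\right)\left(- \frac{5}{2} + \frac{\sqrt{73}}{2}\right)^n + \left(- \frac{1}{2} + \frac{7 \sqrt{73}}{146}\right)\left(- \frac{\sqrt{73}}{2} - \frac{5}{2}\right)^n.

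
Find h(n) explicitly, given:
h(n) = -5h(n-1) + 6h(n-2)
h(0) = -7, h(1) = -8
Characteristic equation: x² + 5x - 6 = 0, which factors as (x - (-6))(x - (1)) = 0.
Roots r₁ = -6, r₂ = 1 (distinct).
General solution: h(n) = A·(-6)^n + B·(1)^n.
From h(0) = -7: A + B = -7.
From h(1) = -8: -6A + B = -8.
Solving: A = \frac{1}{7}, B = - \frac{50}{7}.
So h(n) = \frac{\left(-6\right)^{n}}{7} - \frac{50}{7}.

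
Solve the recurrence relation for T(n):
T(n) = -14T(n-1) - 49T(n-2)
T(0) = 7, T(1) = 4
Characteristic equation: x² + 14x + 49 = 0, which is (x - (-7))².
Repeated root r = -7.
General solution: T(n) = (A + Bn)·(-7)^n.
From T(0) = 7: A = 7.
From T(1) = 4: (A + B)·(-7) = 4 ⇒ B = - \frac{53}{7}.
So T(n) = \left(7 - \frac{53 n}{7}\right) \cdot (-7)^n.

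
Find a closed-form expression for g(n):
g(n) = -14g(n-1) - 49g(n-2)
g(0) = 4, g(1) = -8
Characteristic equation: x² + 14x + 49 = 0, which is (x - (-7))².
Repeated root r = -7.
General solution: g(n) = (A + Bn)·(-7)^n.
From g(0) = 4: A = 4.
From g(1) = -8: (A + B)·(-7) = -8 ⇒ B = - \frac{20}{7}.
So g(n) = \left(4 - \frac{20 n}{7}\right) \cdot (-7)^n.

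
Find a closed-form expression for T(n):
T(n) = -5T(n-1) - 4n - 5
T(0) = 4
First-order linear with linear forcing.
Homogeneous solution: T_h(n) = A·(-5)^n.
Try particular T_p(n) = pn + q. Substituting:
  pn + q = -5(p(n-1) + q) - 4n - 5.
Matching the n-coefficient: p = -5p - 4 ⇒ p = - \frac{2}{3}.
Matching constants: q = 5p - 5q - 5 ⇒ q = - \frac{25}{18}.
General: T(n) = A·(-5)^n - \frac{2 n}{3} - \frac{25}{18}.
Apply T(0) = 4: A - \frac{25}{18} = 4 ⇒ A = \frac{97}{18}.
So T(n) = \frac{97 \left(-5\right)^{n}}{18} - \frac{2 n}{3} - \frac{25}{18}.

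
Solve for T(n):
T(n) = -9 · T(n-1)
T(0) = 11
Pure geometric recurrence with ratio -9.
By induction T(n) = T(0) · (-9)^n = 11 \left(-9\right)^{n}.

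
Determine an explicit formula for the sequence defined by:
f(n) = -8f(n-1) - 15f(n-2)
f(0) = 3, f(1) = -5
Characteristic equation: x² + 8x + 15 = 0, which factors as (x - (-3))(x - (-5)) = 0.
Roots r₁ = -3, r₂ = -5 (distinct).
General solution: f(n) = A·(-3)^n + B·(-5)^n.
From f(0) = 3: A + B = 3.
From f(1) = -5: -3A - 5B = -5.
Solving: A = 5, B = -2.
So f(n) = 5 \left(-3\right)^{n} - 2 \left(-5\right)^{n}.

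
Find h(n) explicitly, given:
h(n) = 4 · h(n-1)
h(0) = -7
Pure geometric recurrence with ratio 4.
By induction h(n) = h(0) · (4)^n = - 7 \cdot 4^{n}.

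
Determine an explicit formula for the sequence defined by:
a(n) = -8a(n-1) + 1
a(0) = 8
First-order linear non-homogeneous.
Homogeneous solution: a_h(n) = A·(-8)^n.
Try constant particular solution a_p = K: K = -8K + 1 ⇒ K = \frac{1}{9}.
General: a(n) = A·(-8)^n + \frac{1}{9}.
Apply a(0) = 8: A + \frac{1}{9} = 8 ⇒ A = \frac{71}{9}.
So a(n) = \frac{71 \left(-8\right)^{n}}{9} + \frac{1}{9}.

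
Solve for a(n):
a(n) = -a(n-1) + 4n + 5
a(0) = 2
First-order linear with linear forcing.
Homogeneous solution: a_h(n) = A·(-1)^n.
Try particular a_p(n) = pn + q. Substituting:
  pn + q = -(p(n-1) + q) + 4n + 5.
Matching the n-coefficient: p = -p + 4 ⇒ p = 2.
Matching constants: q = p - q + 5 ⇒ q = \frac{7}{2}.
General: a(n) = A·(-1)^n + 2 n + \frac{7}{2}.
Apply a(0) = 2: A + \frac{7}{2} = 2 ⇒ A = - \frac{3}{2}.
So a(n) = - \frac{3 \left(-1\right)^{n}}{2} + 2 n + \frac{7}{2}.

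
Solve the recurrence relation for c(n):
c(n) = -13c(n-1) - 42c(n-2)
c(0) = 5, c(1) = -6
Characteristic equation: x² + 13x + 42 = 0, which factors as (x - (-7))(x - (-6)) = 0.
Roots r₁ = -7, r₂ = -6 (distinct).
General solution: c(n) = A·(-7)^n + B·(-6)^n.
From c(0) = 5: A + B = 5.
From c(1) = -6: -7A - 6B = -6.
Solving: A = -24, B = 29.
So c(n) = 29 \left(-6\right)^{n} - 24 \left(-7\right)^{n}.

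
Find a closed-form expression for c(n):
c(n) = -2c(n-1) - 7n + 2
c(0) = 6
First-order linear with linear forcing.
Homogeneous solution: c_h(n) = A·(-2)^n.
Try particular c_p(n) = pn + q. Substituting:
  pn + q = -2(p(n-1) + q) - 7n + 2.
Matching the n-coefficient: p = -2p - 7 ⇒ p = - \frac{7}{3}.
Matching constants: q = 2p - 2q + 2 ⇒ q = - \frac{8}{9}.
General: c(n) = A·(-2)^n - \frac{7 n}{3} - \frac{8}{9}.
Apply c(0) = 6: A - \frac{8}{9} = 6 ⇒ A = \frac{62}{9}.
So c(n) = \frac{62 \left(-2\right)^{n}}{9} - \frac{7 n}{3} - \frac{8}{9}.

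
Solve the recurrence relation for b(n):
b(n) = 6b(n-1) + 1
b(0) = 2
First-order linear non-homogeneous.
Homogeneous solution: b_h(n) = A·(6)^n.
Try constant particular solution b_p = K: K = 6K + 1 ⇒ K = - \frac{1}{5}.
General: b(n) = A·(6)^n - \frac{1}{5}.
Apply b(0) = 2: A - \frac{1}{5} = 2 ⇒ A = \frac{11}{5}.
So b(n) = \frac{11 \cdot 6^{n}}{5} - \frac{1}{5}.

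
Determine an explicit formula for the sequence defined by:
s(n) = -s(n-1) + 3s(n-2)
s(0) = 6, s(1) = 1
Characteristic equation: x² + x - 3 = 0.
Discriminant Δ = (-1)² + 4·(3) = 13.
Roots r₁,₂ = (-1 ± √13)/2, so r₁ = - \frac{1}{2} + \frac{\sqrt{13}}{2}, r₂ = - \frac{\sqrt{13}}{2} - \frac{1}{2}.
General solution: s(n) = A·r₁^n + B·r₂^n.
From the initial conditions, A + B = 6 and r₁A + r₂B = 1.
Since r₁ - r₂ = √13: A = (1 - (6)r₂)/√13 = \frac{4 \sqrt{13}}{13} + 3, and B = 6 - A = 3 - \frac{4 \sqrt{13}}{13}.
So s(n) = \left(\frac{4 \sqrt{13}}{13} + 3\right)\left(- \frac{1}{2} + \frac{\sqrt{13}}{2}\right)^n + \left(3 - \frac{4 \sqrt{13}}{13}\right)\left(- \frac{\sqrt{13}}{2} - \frac{1}{2}\right)^n.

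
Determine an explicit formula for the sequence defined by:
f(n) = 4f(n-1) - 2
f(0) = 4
First-order linear non-homogeneous.
Homogeneous solution: f_h(n) = A·(4)^n.
Try constant particular solution f_p = K: K = 4K - 2 ⇒ K = \frac{2}{3}.
General: f(n) = A·(4)^n + \frac{2}{3}.
Apply f(0) = 4: A + \frac{2}{3} = 4 ⇒ A = \frac{10}{3}.
So f(n) = \frac{10 \cdot 4^{n}}{3} + \frac{2}{3}.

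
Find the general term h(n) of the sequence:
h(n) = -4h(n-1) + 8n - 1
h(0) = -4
First-order linear with linear forcing.
Homogeneous solution: h_h(n) = A·(-4)^n.
Try particular h_p(n) = pn + q. Substituting:
  pn + q = -4(p(n-1) + q) + 8n - 1.
Matching the n-coefficient: p = -4p + 8 ⇒ p = \frac{8}{5}.
Matching constants: q = 4p - 4q - 1 ⇒ q = \frac{27}{25}.
General: h(n) = A·(-4)^n + \frac{8 n}{5} + \frac{27}{25}.
Apply h(0) = -4: A + \frac{27}{25} = -4 ⇒ A = - \frac{127}{25}.
So h(n) = - \frac{127 \left(-4\right)^{n}}{25} + \frac{8 n}{5} + \frac{27}{25}.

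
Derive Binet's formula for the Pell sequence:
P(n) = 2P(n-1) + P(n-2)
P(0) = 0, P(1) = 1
This is the Pell sequence.
Characteristic equation: x² - 2x - 1 = 0; roots r₁ = 1 + \sqrt{2}, r₂ = 1 - \sqrt{2}.
General: P(n) = A·r₁^n + B·r₂^n. Solving with P(0)=0, P(1)=1 gives A = \frac{\sqrt{2}}{4}, B = - \frac{\sqrt{2}}{4}.
So P(n) = \frac{\sqrt{2} \left(- \left(1 - \sqrt{2}\right)^{n} + \left(1 + \sqrt{2}\right)^{n}\right)}{4}.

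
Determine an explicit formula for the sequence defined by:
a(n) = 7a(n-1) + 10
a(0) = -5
First-order linear non-homogeneous.
Homogeneous solution: a_h(n) = A·(7)^n.
Try constant particular solution a_p = K: K = 7K + 10 ⇒ K = - \frac{5}{3}.
General: a(n) = A·(7)^n - \frac{5}{3}.
Apply a(0) = -5: A - \frac{5}{3} = -5 ⇒ A = - \frac{10}{3}.
So a(n) = - \frac{10 \cdot 7^{n}}{3} - \frac{5}{3}.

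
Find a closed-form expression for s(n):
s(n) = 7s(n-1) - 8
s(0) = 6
First-order linear non-homogeneous.
Homogeneous solution: s_h(n) = A·(7)^n.
Try constant particular solution s_p = K: K = 7K - 8 ⇒ K = \frac{4}{3}.
General: s(n) = A·(7)^n + \frac{4}{3}.
Apply s(0) = 6: A + \frac{4}{3} = 6 ⇒ A = \frac{14}{3}.
So s(n) = \frac{14 \cdot 7^{n}}{3} + \frac{4}{3}.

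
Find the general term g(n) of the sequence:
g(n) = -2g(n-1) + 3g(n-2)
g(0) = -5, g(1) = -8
Characteristic equation: x² + 2x - 3 = 0, which factors as (x - (1))(x - (-3)) = 0.
Roots r₁ = 1, r₂ = -3 (distinct).
General solution: g(n) = A·(1)^n + B·(-3)^n.
From g(0) = -5: A + B = -5.
From g(1) = -8: A - 3B = -8.
Solving: A = - \frac{23}{4}, B = \frac{3}{4}.
So g(n) = \frac{3 \left(-3\right)^{n}}{4} - \frac{23}{4}.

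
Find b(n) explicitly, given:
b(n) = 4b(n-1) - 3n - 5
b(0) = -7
First-order linear with linear forcing.
Homogeneous solution: b_h(n) = A·(4)^n.
Try particular b_p(n) = pn + q. Substituting:
  pn + q = 4(p(n-1) + q) - 3n - 5.
Matching the n-coefficient: p = 4p - 3 ⇒ p = 1.
Matching constants: q = -4p + 4q - 5 ⇒ q = 3.
General: b(n) = A·(4)^n + n + 3.
Apply b(0) = -7: A + 3 = -7 ⇒ A = -10.
So b(n) = - 10 \cdot 4^{n} + n + 3.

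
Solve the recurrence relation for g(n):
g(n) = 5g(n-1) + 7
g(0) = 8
First-order linear non-homogeneous.
Homogeneous solution: g_h(n) = A·(5)^n.
Try constant particular solution g_p = K: K = 5K + 7 ⇒ K = - \frac{7}{4}.
General: g(n) = A·(5)^n - \frac{7}{4}.
Apply g(0) = 8: A - \frac{7}{4} = 8 ⇒ A = \frac{39}{4}.
So g(n) = \frac{39 \cdot 5^{n}}{4} - \frac{7}{4}.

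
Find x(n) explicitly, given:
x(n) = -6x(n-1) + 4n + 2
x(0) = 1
First-order linear with linear forcing.
Homogeneous solution: x_h(n) = A·(-6)^n.
Try particular x_p(n) = pn + q. Substituting:
  pn + q = -6(p(n-1) + q) + 4n + 2.
Matching the n-coefficient: p = -6p + 4 ⇒ p = \frac{4}{7}.
Matching constants: q = 6p - 6q + 2 ⇒ q = \frac{38}{49}.
General: x(n) = A·(-6)^n + \frac{4 n}{7} + \frac{38}{49}.
Apply x(0) = 1: A + \frac{38}{49} = 1 ⇒ A = \frac{11}{49}.
So x(n) = \frac{11 \left(-6\right)^{n}}{49} + \frac{4 n}{7} + \frac{38}{49}.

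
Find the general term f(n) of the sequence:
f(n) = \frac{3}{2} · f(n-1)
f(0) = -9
Pure geometric recurrence with ratio \frac{3}{2}.
By induction f(n) = f(0) · (\frac{3}{2})^n = - 9 \left(\frac{3}{2}\right)^{n}.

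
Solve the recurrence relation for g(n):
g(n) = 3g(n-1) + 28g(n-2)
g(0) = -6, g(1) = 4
Characteristic equation: x² - 3x - 28 = 0, which factors as (x - (7))(x - (-4)) = 0.
Roots r₁ = 7, r₂ = -4 (distinct).
General solution: g(n) = A·(7)^n + B·(-4)^n.
From g(0) = -6: A + B = -6.
From g(1) = 4: 7A - 4B = 4.
Solving: A = - \frac{20}{11}, B = - \frac{46}{11}.
So g(n) = - \frac{46 \left(-4\right)^{n}}{11} - \frac{20 \cdot 7^{n}}{11}.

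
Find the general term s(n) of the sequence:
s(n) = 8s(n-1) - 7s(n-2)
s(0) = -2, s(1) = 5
Characteristic equation: x² - 8x + 7 = 0, which factors as (x - (1))(x - (7)) = 0.
Roots r₁ = 1, r₂ = 7 (distinct).
General solution: s(n) = A·(1)^n + B·(7)^n.
From s(0) = -2: A + B = -2.
From s(1) = 5: A + 7B = 5.
Solving: A = - \frac{19}{6}, B = \frac{7}{6}.
So s(n) = \frac{7 \cdot 7^{n}}{6} - \frac{19}{6}.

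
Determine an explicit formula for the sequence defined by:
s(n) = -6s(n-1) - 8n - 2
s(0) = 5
First-order linear with linear forcing.
Homogeneous solution: s_h(n) = A·(-6)^n.
Try particular s_p(n) = pn + q. Substituting:
  pn + q = -6(p(n-1) + q) - 8n - 2.
Matching the n-coefficient: p = -6p - 8 ⇒ p = - \frac{8}{7}.
Matching constants: q = 6p - 6q - 2 ⇒ q = - \frac{62}{49}.
General: s(n) = A·(-6)^n - \frac{8 n}{7} - \frac{62}{49}.
Apply s(0) = 5: A - \frac{62}{49} = 5 ⇒ A = \frac{307}{49}.
So s(n) = \frac{307 \left(-6\right)^{n}}{49} - \frac{8 n}{7} - \frac{62}{49}.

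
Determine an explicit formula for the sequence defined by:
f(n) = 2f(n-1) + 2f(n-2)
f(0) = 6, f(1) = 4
Characteristic equation: x² - 2x - 2 = 0.
Discriminant Δ = (2)² + 4·(2) = 12.
Roots r₁,₂ = (2 ± √12)/2, so r₁ = 1 + \sqrt{3}, r₂ = 1 - \sqrt{3}.
General solution: f(n) = A·r₁^n + B·r₂^n.
From the initial conditions, A + B = 6 and r₁A + r₂B = 4.
Since r₁ - r₂ = √12: A = (4 - (6)r₂)/√12 = 3 - \frac{\sqrt{3}}{3}, and B = 6 - A = \frac{\sqrt{3}}{3} + 3.
So f(n) = \left(3 - \frac{\sqrt{3}}{3}\right)\left(1 + \sqrt{3}\right)^n + \left(\frac{\sqrt{3}}{3} + 3\right)\left(1 - \sqrt{3}\right)^n.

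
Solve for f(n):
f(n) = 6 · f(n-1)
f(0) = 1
Pure geometric recurrence with ratio 6.
By induction f(n) = f(0) · (6)^n = 6^{n}.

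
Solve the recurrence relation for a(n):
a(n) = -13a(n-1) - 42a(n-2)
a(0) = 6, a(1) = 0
Characteristic equation: x² + 13x + 42 = 0, which factors as (x - (-6))(x - (-7)) = 0.
Roots r₁ = -6, r₂ = -7 (distinct).
General solution: a(n) = A·(-6)^n + B·(-7)^n.
From a(0) = 6: A + B = 6.
From a(1) = 0: -6A - 7B = 0.
Solving: A = 42, B = -36.
So a(n) = 42 \left(-6\right)^{n} - 36 \left(-7\right)^{n}.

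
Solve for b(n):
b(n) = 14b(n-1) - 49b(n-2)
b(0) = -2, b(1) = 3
Characteristic equation: x² - 14x + 49 = 0, which is (x - (7))².
Repeated root r = 7.
General solution: b(n) = (A + Bn)·(7)^n.
From b(0) = -2: A = -2.
From b(1) = 3: (A + B)·(7) = 3 ⇒ B = \frac{17}{7}.
So b(n) = \left(\frac{17 n}{7} - 2\right) \cdot (7)^n.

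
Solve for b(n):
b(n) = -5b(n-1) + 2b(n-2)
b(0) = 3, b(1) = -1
Characteristic equation: x² + 5x - 2 = 0.
Discriminant Δ = (-5)² + 4·(2) = 33.
Roots r₁,₂ = (-5 ± √33)/2, so r₁ = - \frac{5}{2} + \frac{\sqrt{33}}{2}, r₂ = - \frac{\sqrt{33}}{2} - \frac{5}{2}.
General solution: b(n) = A·r₁^n + B·r₂^n.
From the initial conditions, A + B = 3 and r₁A + r₂B = -1.
Since r₁ - r₂ = √33: A = (-1 - (3)r₂)/√33 = \frac{13 \sqrt{33}}{66} + \frac{3}{2}, and B = 3 - A = \frac{3}{2} - \frac{13 \sqrt{33}}{66}.
So b(n) = \left(\frac{13 \sqrt{33}}{66} + \frac{3}{2}\right)\left(- \frac{5}{2} + \frac{\sqrt{33}}{2}\right)^n + \left(\frac{3}{2} - \frac{13 \sqrt{33}}{66}\right)\left(- \frac{\sqrt{33}}{2} - \frac{5}{2}\right)^n.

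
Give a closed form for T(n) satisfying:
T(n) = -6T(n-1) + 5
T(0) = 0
First-order linear non-homogeneous.
Homogeneous solution: T_h(n) = A·(-6)^n.
Try constant particular solution T_p = K: K = -6K + 5 ⇒ K = \frac{5}{7}.
General: T(n) = A·(-6)^n + \frac{5}{7}.
Apply T(0) = 0: A + \frac{5}{7} = 0 ⇒ A = - \frac{5}{7}.
So T(n) = \frac{5}{7} - \frac{5 \left(-6\right)^{n}}{7}.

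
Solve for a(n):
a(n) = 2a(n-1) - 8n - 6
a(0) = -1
First-order linear with linear forcing.
Homogeneous solution: a_h(n) = A·(2)^n.
Try particular a_p(n) = pn + q. Substituting:
  pn + q = 2(p(n-1) + q) - 8n - 6.
Matching the n-coefficient: p = 2p - 8 ⇒ p = 8.
Matching constants: q = -2p + 2q - 6 ⇒ q = 22.
General: a(n) = A·(2)^n + 8 n + 22.
Apply a(0) = -1: A + 22 = -1 ⇒ A = -23.
So a(n) = - 23 \cdot 2^{n} + 8 n + 22.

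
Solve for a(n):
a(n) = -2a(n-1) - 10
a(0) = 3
First-order linear non-homogeneous.
Homogeneous solution: a_h(n) = A·(-2)^n.
Try constant particular solution a_p = K: K = -2K - 10 ⇒ K = - \frac{10}{3}.
General: a(n) = A·(-2)^n - \frac{10}{3}.
Apply a(0) = 3: A - \frac{10}{3} = 3 ⇒ A = \frac{19}{3}.
So a(n) = \frac{19 \left(-2\right)^{n}}{3} - \frac{10}{3}.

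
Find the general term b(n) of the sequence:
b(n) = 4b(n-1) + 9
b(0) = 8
First-order linear non-homogeneous.
Homogeneous solution: b_h(n) = A·(4)^n.
Try constant particular solution b_p = K: K = 4K + 9 ⇒ K = -3.
General: b(n) = A·(4)^n - 3.
Apply b(0) = 8: A - 3 = 8 ⇒ A = 11.
So b(n) = 11 \cdot 4^{n} - 3.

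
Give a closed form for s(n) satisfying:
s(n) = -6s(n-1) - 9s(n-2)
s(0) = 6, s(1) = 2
Characteristic equation: x² + 6x + 9 = 0, which is (x - (-3))².
Repeated root r = -3.
General solution: s(n) = (A + Bn)·(-3)^n.
From s(0) = 6: A = 6.
From s(1) = 2: (A + B)·(-3) = 2 ⇒ B = - \frac{20}{3}.
So s(n) = \left(6 - \frac{20 n}{3}\right) \cdot (-3)^n.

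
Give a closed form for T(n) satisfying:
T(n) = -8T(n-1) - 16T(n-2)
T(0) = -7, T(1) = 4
Characteristic equation: x² + 8x + 16 = 0, which is (x - (-4))².
Repeated root r = -4.
General solution: T(n) = (A + Bn)·(-4)^n.
From T(0) = -7: A = -7.
From T(1) = 4: (A + B)·(-4) = 4 ⇒ B = 6.
So T(n) = \left(6 n - 7\right) \cdot (-4)^n.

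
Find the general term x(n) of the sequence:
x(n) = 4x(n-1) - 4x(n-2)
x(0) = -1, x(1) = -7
Characteristic equation: x² - 4x + 4 = 0, which is (x - (2))².
Repeated root r = 2.
General solution: x(n) = (A + Bn)·(2)^n.
From x(0) = -1: A = -1.
From x(1) = -7: (A + B)·(2) = -7 ⇒ B = - \frac{5}{2}.
So x(n) = \left(- \frac{5 n}{2} - 1\right) \cdot (2)^n.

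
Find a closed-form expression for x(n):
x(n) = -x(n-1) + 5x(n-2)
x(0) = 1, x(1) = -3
Characteristic equation: x² + x - 5 = 0.
Discriminant Δ = (-1)² + 4·(5) = 21.
Roots r₁,₂ = (-1 ± √21)/2, so r₁ = - \frac{1}{2} + \frac{\sqrt{21}}{2}, r₂ = - \frac{\sqrt{21}}{2} - \frac{1}{2}.
General solution: x(n) = A·r₁^n + B·r₂^n.
From the initial conditions, A + B = 1 and r₁A + r₂B = -3.
Since r₁ - r₂ = √21: A = (-3 - (1)r₂)/√21 = \frac{1}{2} - \frac{5 \sqrt{21}}{42}, and B = 1 - A = \frac{1}{2} + \frac{5 \sqrt{21}}{42}.
So x(n) = \left(\frac{1}{2} - \frac{5 \sqrt{21}}{42}\right)\left(- \frac{1}{2} + \frac{\sqrt{21}}{2}\right)^n + \left(\frac{1}{2} + \frac{5 \sqrt{21}}{42}\right)\left(- \frac{\sqrt{21}}{2} - \frac{1}{2}\right)^n.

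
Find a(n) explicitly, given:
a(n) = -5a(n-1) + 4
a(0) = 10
First-order linear non-homogeneous.
Homogeneous solution: a_h(n) = A·(-5)^n.
Try constant particular solution a_p = K: K = -5K + 4 ⇒ K = \frac{2}{3}.
General: a(n) = A·(-5)^n + \frac{2}{3}.
Apply a(0) = 10: A + \frac{2}{3} = 10 ⇒ A = \frac{28}{3}.
So a(n) = \frac{28 \left(-5\right)^{n}}{3} + \frac{2}{3}.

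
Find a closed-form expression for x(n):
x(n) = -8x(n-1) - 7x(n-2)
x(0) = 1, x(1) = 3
Characteristic equation: x² + 8x + 7 = 0, which factors as (x - (-7))(x - (-1)) = 0.
Roots r₁ = -7, r₂ = -1 (distinct).
General solution: x(n) = A·(-7)^n + B·(-1)^n.
From x(0) = 1: A + B = 1.
From x(1) = 3: -7A - B = 3.
Solving: A = - \frac{2}{3}, B = \frac{5}{3}.
So x(n) = \frac{5 \left(-1\right)^{n}}{3} - \frac{2 \left(-7\right)^{n}}{3}.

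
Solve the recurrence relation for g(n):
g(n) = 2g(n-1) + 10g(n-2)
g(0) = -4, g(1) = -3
Characteristic equation: x² - 2x - 10 = 0.
Discriminant Δ = (2)² + 4·(10) = 44.
Roots r₁,₂ = (2 ± √44)/2, so r₁ = 1 + \sqrt{11}, r₂ = 1 - \sqrt{11}.
General solution: g(n) = A·r₁^n + B·r₂^n.
From the initial conditions, A + B = -4 and r₁A + r₂B = -3.
Since r₁ - r₂ = √44: A = (-3 - (-4)r₂)/√44 = -2 + \frac{\sqrt{11}}{22}, and B = -4 - A = -2 - \frac{\sqrt{11}}{22}.
So g(n) = \left(-2 + \frac{\sqrt{11}}{22}\right)\left(1 + \sqrt{11}\right)^n + \left(-2 - \frac{\sqrt{11}}{22}\right)\left(1 - \sqrt{11}\right)^n.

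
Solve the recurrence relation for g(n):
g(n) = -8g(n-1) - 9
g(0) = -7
First-order linear non-homogeneous.
Homogeneous solution: g_h(n) = A·(-8)^n.
Try constant particular solution g_p = K: K = -8K - 9 ⇒ K = -1.
General: g(n) = A·(-8)^n - 1.
Apply g(0) = -7: A - 1 = -7 ⇒ A = -6.
So g(n) = - 6 \left(-8\right)^{n} - 1.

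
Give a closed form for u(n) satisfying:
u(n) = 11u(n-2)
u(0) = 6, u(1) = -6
Characteristic equation: x² - 11 = 0.
Discriminant Δ = (0)² + 4·(11) = 44.
Roots r₁,₂ = (0 ± √44)/2, so r₁ = \sqrt{11}, r₂ = - \sqrt{11}.
General solution: u(n) = A·r₁^n + B·r₂^n.
From the initial conditions, A + B = 6 and r₁A + r₂B = -6.
Since r₁ - r₂ = √44: A = (-6 - (6)r₂)/√44 = 3 - \frac{3 \sqrt{11}}{11}, and B = 6 - A = \frac{3 \sqrt{11}}{11} + 3.
So u(n) = \left(3 - \frac{3 \sqrt{11}}{11}\right)\left(\sqrt{11}\right)^n + \left(\frac{3 \sqrt{11}}{11} + 3\right)\left(- \sqrt{11}\right)^n.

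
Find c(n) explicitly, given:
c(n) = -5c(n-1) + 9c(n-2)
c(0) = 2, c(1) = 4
Characteristic equation: x² + 5x - 9 = 0.
Discriminant Δ = (-5)² + 4·(9) = 61.
Roots r₁,₂ = (-5 ± √61)/2, so r₁ = - \frac{5}{2} + \frac{\sqrt{61}}{2}, r₂ = - \frac{\sqrt{61}}{2} - \frac{5}{2}.
General solution: c(n) = A·r₁^n + B·r₂^n.
From the initial conditions, A + B = 2 and r₁A + r₂B = 4.
Since r₁ - r₂ = √61: A = (4 - (2)r₂)/√61 = 1 + \frac{9 \sqrt{61}}{61}, and B = 2 - A = 1 - \frac{9 \sqrt{61}}{61}.
So c(n) = \left(1 + \frac{9 \sqrt{61}}{61}\right)\left(- \frac{5}{2} + \frac{\sqrt{61}}{2}\right)^n + \left(1 - \frac{9 \sqrt{61}}{61}\right)\left(- \frac{\sqrt{61}}{2} - \frac{5}{2}\right)^n.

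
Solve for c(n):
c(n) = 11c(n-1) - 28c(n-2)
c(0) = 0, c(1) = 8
Characteristic equation: x² - 11x + 28 = 0, which factors as (x - (7))(x - (4)) = 0.
Roots r₁ = 7, r₂ = 4 (distinct).
General solution: c(n) = A·(7)^n + B·(4)^n.
From c(0) = 0: A + B = 0.
From c(1) = 8: 7A + 4B = 8.
Solving: A = \frac{8}{3}, B = - \frac{8}{3}.
So c(n) = - \frac{8 \cdot 4^{n}}{3} + \frac{8 \cdot 7^{n}}{3}.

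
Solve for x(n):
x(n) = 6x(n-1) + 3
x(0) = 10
First-order linear non-homogeneous.
Homogeneous solution: x_h(n) = A·(6)^n.
Try constant particular solution x_p = K: K = 6K + 3 ⇒ K = - \frac{3}{5}.
General: x(n) = A·(6)^n - \frac{3}{5}.
Apply x(0) = 10: A - \frac{3}{5} = 10 ⇒ A = \frac{53}{5}.
So x(n) = \frac{53 \cdot 6^{n}}{5} - \frac{3}{5}.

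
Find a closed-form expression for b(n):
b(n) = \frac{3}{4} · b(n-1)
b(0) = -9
Pure geometric recurrence with ratio \frac{3}{4}.
By induction b(n) = b(0) · (\frac{3}{4})^n = - 9 \left(\frac{3}{4}\right)^{n}.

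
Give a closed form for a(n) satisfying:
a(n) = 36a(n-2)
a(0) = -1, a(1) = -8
Characteristic equation: x² - 36 = 0, which factors as (x - (-6))(x - (6)) = 0.
Roots r₁ = -6, r₂ = 6 (distinct).
General solution: a(n) = A·(-6)^n + B·(6)^n.
From a(0) = -1: A + B = -1.
From a(1) = -8: -6A + 6B = -8.
Solving: A = \frac{1}{6}, B = - \frac{7}{6}.
So a(n) = \frac{\left(-6\right)^{n}}{6} - \frac{7 \cdot 6^{n}}{6}.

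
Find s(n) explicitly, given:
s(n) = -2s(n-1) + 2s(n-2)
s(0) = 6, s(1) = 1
Characteristic equation: x² + 2x - 2 = 0.
Discriminant Δ = (-2)² + 4·(2) = 12.
Roots r₁,₂ = (-2 ± √12)/2, so r₁ = -1 + \sqrt{3}, r₂ = - \sqrt{3} - 1.
General solution: s(n) = A·r₁^n + B·r₂^n.
From the initial conditions, A + B = 6 and r₁A + r₂B = 1.
Since r₁ - r₂ = √12: A = (1 - (6)r₂)/√12 = \frac{7 \sqrt{3}}{6} + 3, and B = 6 - A = 3 - \frac{7 \sqrt{3}}{6}.
So s(n) = \left(\frac{7 \sqrt{3}}{6} + 3\right)\left(-1 + \sqrt{3}\right)^n + \left(3 - \frac{7 \sqrt{3}}{6}\right)\left(- \sqrt{3} - 1\right)^n.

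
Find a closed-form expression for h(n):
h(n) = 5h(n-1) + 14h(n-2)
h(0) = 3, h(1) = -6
Characteristic equation: x² - 5x - 14 = 0, which factors as (x - (7))(x - (-2)) = 0.
Roots r₁ = 7, r₂ = -2 (distinct).
General solution: h(n) = A·(7)^n + B·(-2)^n.
From h(0) = 3: A + B = 3.
From h(1) = -6: 7A - 2B = -6.
Solving: A = 0, B = 3.
So h(n) = 3 \left(-2\right)^{n}.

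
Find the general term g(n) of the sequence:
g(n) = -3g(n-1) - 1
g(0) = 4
First-order linear non-homogeneous.
Homogeneous solution: g_h(n) = A·(-3)^n.
Try constant particular solution g_p = K: K = -3K - 1 ⇒ K = - \frac{1}{4}.
General: g(n) = A·(-3)^n - \frac{1}{4}.
Apply g(0) = 4: A - \frac{1}{4} = 4 ⇒ A = \frac{17}{4}.
So g(n) = \frac{17 \left(-3\right)^{n}}{4} - \frac{1}{4}.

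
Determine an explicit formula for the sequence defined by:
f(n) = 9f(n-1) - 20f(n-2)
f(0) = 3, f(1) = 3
Characteristic equation: x² - 9x + 20 = 0, which factors as (x - (5))(x - (4)) = 0.
Roots r₁ = 5, r₂ = 4 (distinct).
General solution: f(n) = A·(5)^n + B·(4)^n.
From f(0) = 3: A + B = 3.
From f(1) = 3: 5A + 4B = 3.
Solving: A = -9, B = 12.
So f(n) = 12 \cdot 4^{n} - 9 \cdot 5^{n}.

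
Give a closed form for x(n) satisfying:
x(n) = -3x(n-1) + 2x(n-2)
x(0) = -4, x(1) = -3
Characteristic equation: x² + 3x - 2 = 0.
Discriminant Δ = (-3)² + 4·(2) = 17.
Roots r₁,₂ = (-3 ± √17)/2, so r₁ = - \frac{3}{2} + \frac{\sqrt{17}}{2}, r₂ = - \frac{\sqrt{17}}{2} - \frac{3}{2}.
General solution: x(n) = A·r₁^n + B·r₂^n.
From the initial conditions, A + B = -4 and r₁A + r₂B = -3.
Since r₁ - r₂ = √17: A = (-3 - (-4)r₂)/√17 = - \frac{9 \sqrt{17}}{17} - 2, and B = -4 - A = -2 + \frac{9 \sqrt{17}}{17}.
So x(n) = \left(- \frac{9 \sqrt{17}}{17} - 2\right)\left(- \frac{3}{2} + \frac{\sqrt{17}}{2}\right)^n + \left(-2 + \frac{9 \sqrt{17}}{17}\right)\left(- \frac{\sqrt{17}}{2} - \frac{3}{2}\right)^n.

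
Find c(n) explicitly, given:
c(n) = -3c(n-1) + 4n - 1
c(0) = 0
First-order linear with linear forcing.
Homogeneous solution: c_h(n) = A·(-3)^n.
Try particular c_p(n) = pn + q. Substituting:
  pn + q = -3(p(n-1) + q) + 4n - 1.
Matching the n-coefficient: p = -3p + 4 ⇒ p = 1.
Matching constants: q = 3p - 3q - 1 ⇒ q = \frac{1}{2}.
General: c(n) = A·(-3)^n + n + \frac{1}{2}.
Apply c(0) = 0: A + \frac{1}{2} = 0 ⇒ A = - \frac{1}{2}.
So c(n) = - \frac{\left(-3\right)^{n}}{2} + n + \frac{1}{2}.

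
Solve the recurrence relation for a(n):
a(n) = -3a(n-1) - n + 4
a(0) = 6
First-order linear with linear forcing.
Homogeneous solution: a_h(n) = A·(-3)^n.
Try particular a_p(n) = pn + q. Substituting:
  pn + q = -3(p(n-1) + q) - n + 4.
Matching the n-coefficient: p = -3p - 1 ⇒ p = - \frac{1}{4}.
Matching constants: q = 3p - 3q + 4 ⇒ q = \frac{13}{16}.
General: a(n) = A·(-3)^n - \frac{n}{4} + \frac{13}{16}.
Apply a(0) = 6: A + \frac{13}{16} = 6 ⇒ A = \frac{83}{16}.
So a(n) = \frac{83 \left(-3\right)^{n}}{16} - \frac{n}{4} + \frac{13}{16}.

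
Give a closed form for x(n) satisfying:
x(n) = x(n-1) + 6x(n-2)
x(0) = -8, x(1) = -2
Characteristic equation: x² - x - 6 = 0, which factors as (x - (3))(x - (-2)) = 0.
Roots r₁ = 3, r₂ = -2 (distinct).
General solution: x(n) = A·(3)^n + B·(-2)^n.
From x(0) = -8: A + B = -8.
From x(1) = -2: 3A - 2B = -2.
Solving: A = - \frac{18}{5}, B = - \frac{22}{5}.
So x(n) = - \frac{22 \left(-2\right)^{n}}{5} - \frac{18 \cdot 3^{n}}{5}.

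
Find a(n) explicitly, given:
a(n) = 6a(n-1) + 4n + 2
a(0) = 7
First-order linear with linear forcing.
Homogeneous solution: a_h(n) = A·(6)^n.
Try particular a_p(n) = pn + q. Substituting:
  pn + q = 6(p(n-1) + q) + 4n + 2.
Matching the n-coefficient: p = 6p + 4 ⇒ p = - \frac{4}{5}.
Matching constants: q = -6p + 6q + 2 ⇒ q = - \frac{34}{25}.
General: a(n) = A·(6)^n - \frac{4 n}{5} - \frac{34}{25}.
Apply a(0) = 7: A - \frac{34}{25} = 7 ⇒ A = \frac{209}{25}.
So a(n) = \frac{209 \cdot 6^{n}}{25} - \frac{4 n}{5} - \frac{34}{25}.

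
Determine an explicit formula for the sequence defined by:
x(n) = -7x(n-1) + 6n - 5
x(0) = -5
First-order linear with linear forcing.
Homogeneous solution: x_h(n) = A·(-7)^n.
Try particular x_p(n) = pn + q. Substituting:
  pn + q = -7(p(n-1) + q) + 6n - 5.
Matching the n-coefficient: p = -7p + 6 ⇒ p = \frac{3}{4}.
Matching constants: q = 7p - 7q - 5 ⇒ q = \frac{1}{32}.
General: x(n) = A·(-7)^n + \frac{3 n}{4} + \frac{1}{32}.
Apply x(0) = -5: A + \frac{1}{32} = -5 ⇒ A = - \frac{161}{32}.
So x(n) = - \frac{161 \left(-7\right)^{n}}{32} + \frac{3 n}{4} + \frac{1}{32}.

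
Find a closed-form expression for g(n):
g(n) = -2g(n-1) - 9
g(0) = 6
First-order linear non-homogeneous.
Homogeneous solution: g_h(n) = A·(-2)^n.
Try constant particular solution g_p = K: K = -2K - 9 ⇒ K = -3.
General: g(n) = A·(-2)^n - 3.
Apply g(0) = 6: A - 3 = 6 ⇒ A = 9.
So g(n) = 9 \left(-2\right)^{n} - 3.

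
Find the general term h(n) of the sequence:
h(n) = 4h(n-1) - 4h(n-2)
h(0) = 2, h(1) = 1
Characteristic equation: x² - 4x + 4 = 0, which is (x - (2))².
Repeated root r = 2.
General solution: h(n) = (A + Bn)·(2)^n.
From h(0) = 2: A = 2.
From h(1) = 1: (A + B)·(2) = 1 ⇒ B = - \frac{3}{2}.
So h(n) = \left(2 - \frac{3 n}{2}\right) \cdot (2)^n.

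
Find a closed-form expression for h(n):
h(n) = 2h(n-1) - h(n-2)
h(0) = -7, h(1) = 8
Characteristic equation: x² - 2x + 1 = 0, which is (x - (1))².
Repeated root r = 1.
General solution: h(n) = (A + Bn)·(1)^n.
From h(0) = -7: A = -7.
From h(1) = 8: (A + B)·(1) = 8 ⇒ B = 15.
So h(n) = \left(15 n - 7\right) \cdot (1)^n.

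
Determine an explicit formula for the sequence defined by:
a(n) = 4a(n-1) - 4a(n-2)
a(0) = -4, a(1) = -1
Characteristic equation: x² - 4x + 4 = 0, which is (x - (2))².
Repeated root r = 2.
General solution: a(n) = (A + Bn)·(2)^n.
From a(0) = -4: A = -4.
From a(1) = -1: (A + B)·(2) = -1 ⇒ B = \frac{7}{2}.
So a(n) = \left(\frac{7 n}{2} - 4\right) \cdot (2)^n.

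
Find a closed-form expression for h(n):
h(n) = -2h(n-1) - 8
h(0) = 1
First-order linear non-homogeneous.
Homogeneous solution: h_h(n) = A·(-2)^n.
Try constant particular solution h_p = K: K = -2K - 8 ⇒ K = - \frac{8}{3}.
General: h(n) = A·(-2)^n - \frac{8}{3}.
Apply h(0) = 1: A - \frac{8}{3} = 1 ⇒ A = \frac{11}{3}.
So h(n) = \frac{11 \left(-2\right)^{n}}{3} - \frac{8}{3}.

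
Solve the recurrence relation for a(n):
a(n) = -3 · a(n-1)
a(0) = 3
Pure geometric recurrence with ratio -3.
By induction a(n) = a(0) · (-3)^n = 3 \left(-3\right)^{n}.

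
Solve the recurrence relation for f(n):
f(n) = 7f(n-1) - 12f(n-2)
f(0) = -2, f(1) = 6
Characteristic equation: x² - 7x + 12 = 0, which factors as (x - (4))(x - (3)) = 0.
Roots r₁ = 4, r₂ = 3 (distinct).
General solution: f(n) = A·(4)^n + B·(3)^n.
From f(0) = -2: A + B = -2.
From f(1) = 6: 4A + 3B = 6.
Solving: A = 12, B = -14.
So f(n) = - 14 \cdot 3^{n} + 12 \cdot 4^{n}.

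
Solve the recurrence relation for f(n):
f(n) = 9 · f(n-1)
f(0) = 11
Pure geometric recurrence with ratio 9.
By induction f(n) = f(0) · (9)^n = 11 \cdot 9^{n}.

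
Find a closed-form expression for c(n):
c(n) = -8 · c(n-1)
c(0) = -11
Pure geometric recurrence with ratio -8.
By induction c(n) = c(0) · (-8)^n = - 11 \left(-8\right)^{n}.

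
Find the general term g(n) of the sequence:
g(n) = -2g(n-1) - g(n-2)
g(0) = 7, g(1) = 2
Characteristic equation: x² + 2x + 1 = 0, which is (x - (-1))².
Repeated root r = -1.
General solution: g(n) = (A + Bn)·(-1)^n.
From g(0) = 7: A = 7.
From g(1) = 2: (A + B)·(-1) = 2 ⇒ B = -9.
So g(n) = \left(7 - 9 n\right) \cdot (-1)^n.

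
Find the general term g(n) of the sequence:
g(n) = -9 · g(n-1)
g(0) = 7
Pure geometric recurrence with ratio -9.
By induction g(n) = g(0) · (-9)^n = 7 \left(-9\right)^{n}.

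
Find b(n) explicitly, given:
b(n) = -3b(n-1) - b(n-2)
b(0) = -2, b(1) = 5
Characteristic equation: x² + 3x + 1 = 0.
Discriminant Δ = (-3)² + 4·(-1) = 5.
Roots r₁,₂ = (-3 ± √5)/2, so r₁ = - \frac{3}{2} + \frac{\sqrt{5}}{2}, r₂ = - \frac{3}{2} - \frac{\sqrt{5}}{2}.
General solution: b(n) = A·r₁^n + B·r₂^n.
From the initial conditions, A + B = -2 and r₁A + r₂B = 5.
Since r₁ - r₂ = √5: A = (5 - (-2)r₂)/√5 = -1 + \frac{2 \sqrt{5}}{5}, and B = -2 - A = -1 - \frac{2 \sqrt{5}}{5}.
So b(n) = \left(-1 + \frac{2 \sqrt{5}}{5}\right)\left(- \frac{3}{2} + \frac{\sqrt{5}}{2}\right)^n + \left(-1 - \frac{2 \sqrt{5}}{5}\right)\left(- \frac{3}{2} - \frac{\sqrt{5}}{2}\right)^n.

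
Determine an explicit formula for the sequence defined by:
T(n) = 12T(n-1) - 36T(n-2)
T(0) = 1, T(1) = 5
Characteristic equation: x² - 12x + 36 = 0, which is (x - (6))².
Repeated root r = 6.
General solution: T(n) = (A + Bn)·(6)^n.
From T(0) = 1: A = 1.
From T(1) = 5: (A + B)·(6) = 5 ⇒ B = - \frac{1}{6}.
So T(n) = \left(1 - \frac{n}{6}\right) \cdot (6)^n.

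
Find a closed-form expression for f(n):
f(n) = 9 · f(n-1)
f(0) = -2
Pure geometric recurrence with ratio 9.
By induction f(n) = f(0) · (9)^n = - 2 \cdot 9^{n}.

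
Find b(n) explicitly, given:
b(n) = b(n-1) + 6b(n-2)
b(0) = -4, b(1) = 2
Characteristic equation: x² - x - 6 = 0, which factors as (x - (3))(x - (-2)) = 0.
Roots r₁ = 3, r₂ = -2 (distinct).
General solution: b(n) = A·(3)^n + B·(-2)^n.
From b(0) = -4: A + B = -4.
From b(1) = 2: 3A - 2B = 2.
Solving: A = - \frac{6}{5}, B = - \frac{14}{5}.
So b(n) = - \frac{14 \left(-2\right)^{n}}{5} - \frac{6 \cdot 3^{n}}{5}.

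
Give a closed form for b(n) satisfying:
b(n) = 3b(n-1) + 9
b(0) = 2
First-order linear non-homogeneous.
Homogeneous solution: b_h(n) = A·(3)^n.
Try constant particular solution b_p = K: K = 3K + 9 ⇒ K = - \frac{9}{2}.
General: b(n) = A·(3)^n - \frac{9}{2}.
Apply b(0) = 2: A - \frac{9}{2} = 2 ⇒ A = \frac{13}{2}.
So b(n) = \frac{13 \cdot 3^{n}}{2} - \frac{9}{2}.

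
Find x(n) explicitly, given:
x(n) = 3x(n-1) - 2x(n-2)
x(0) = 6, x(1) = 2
Characteristic equation: x² - 3x + 2 = 0, which factors as (x - (2))(x - (1)) = 0.
Roots r₁ = 2, r₂ = 1 (distinct).
General solution: x(n) = A·(2)^n + B·(1)^n.
From x(0) = 6: A + B = 6.
From x(1) = 2: 2A + B = 2.
Solving: A = -4, B = 10.
So x(n) = 10 - 4 \cdot 2^{n}.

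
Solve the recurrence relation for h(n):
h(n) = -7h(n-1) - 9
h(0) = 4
First-order linear non-homogeneous.
Homogeneous solution: h_h(n) = A·(-7)^n.
Try constant particular solution h_p = K: K = -7K - 9 ⇒ K = - \frac{9}{8}.
General: h(n) = A·(-7)^n - \frac{9}{8}.
Apply h(0) = 4: A - \frac{9}{8} = 4 ⇒ A = \frac{41}{8}.
So h(n) = \frac{41 \left(-7\right)^{n}}{8} - \frac{9}{8}.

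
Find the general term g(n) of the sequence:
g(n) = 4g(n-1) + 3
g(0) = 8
First-order linear non-homogeneous.
Homogeneous solution: g_h(n) = A·(4)^n.
Try constant particular solution g_p = K: K = 4K + 3 ⇒ K = -1.
General: g(n) = A·(4)^n - 1.
Apply g(0) = 8: A - 1 = 8 ⇒ A = 9.
So g(n) = 9 \cdot 4^{n} - 1.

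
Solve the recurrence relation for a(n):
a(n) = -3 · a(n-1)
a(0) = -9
Pure geometric recurrence with ratio -3.
By induction a(n) = a(0) · (-3)^n = - 9 \left(-3\right)^{n}.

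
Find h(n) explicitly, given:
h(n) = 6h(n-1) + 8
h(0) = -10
First-order linear non-homogeneous.
Homogeneous solution: h_h(n) = A·(6)^n.
Try constant particular solution h_p = K: K = 6K + 8 ⇒ K = - \frac{8}{5}.
General: h(n) = A·(6)^n - \frac{8}{5}.
Apply h(0) = -10: A - \frac{8}{5} = -10 ⇒ A = - \frac{42}{5}.
So h(n) = - \frac{42 \cdot 6^{n}}{5} - \frac{8}{5}.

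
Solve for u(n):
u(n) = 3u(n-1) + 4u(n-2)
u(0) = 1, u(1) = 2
Characteristic equation: x² - 3x - 4 = 0, which factors as (x - (-1))(x - (4)) = 0.
Roots r₁ = -1, r₂ = 4 (distinct).
General solution: u(n) = A·(-1)^n + B·(4)^n.
From u(0) = 1: A + B = 1.
From u(1) = 2: -A + 4B = 2.
Solving: A = \frac{2}{5}, B = \frac{3}{5}.
So u(n) = \frac{2 \left(-1\right)^{n}}{5} + \frac{3 \cdot 4^{n}}{5}.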